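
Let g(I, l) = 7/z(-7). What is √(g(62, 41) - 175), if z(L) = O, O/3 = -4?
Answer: 7*I*√129/6 ≈ 13.251*I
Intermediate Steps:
O = -12 (O = 3*(-4) = -12)
z(L) = -12
g(I, l) = -7/12 (g(I, l) = 7/(-12) = 7*(-1/12) = -7/12)
√(g(62, 41) - 175) = √(-7/12 - 175) = √(-2107/12) = 7*I*√129/6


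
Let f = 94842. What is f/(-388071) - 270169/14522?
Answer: -11802449947/626174118 ≈ -18.849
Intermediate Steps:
f/(-388071) - 270169/14522 = 94842/(-388071) - 270169/14522 = 94842*(-1/388071) - 270169*1/14522 = -10538/43119 - 270169/14522 = -11802449947/626174118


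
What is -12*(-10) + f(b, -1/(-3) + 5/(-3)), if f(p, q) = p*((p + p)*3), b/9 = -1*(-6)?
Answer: 17616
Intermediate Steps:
b = 54 (b = 9*(-1*(-6)) = 9*6 = 54)
f(p, q) = 6*p**2 (f(p, q) = p*((2*p)*3) = p*(6*p) = 6*p**2)
-12*(-10) + f(b, -1/(-3) + 5/(-3)) = -12*(-10) + 6*54**2 = 120 + 6*2916 = 120 + 17496 = 17616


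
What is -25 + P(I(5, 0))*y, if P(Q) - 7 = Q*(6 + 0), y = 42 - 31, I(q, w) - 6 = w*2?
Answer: 448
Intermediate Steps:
I(q, w) = 6 + 2*w (I(q, w) = 6 + w*2 = 6 + 2*w)
y = 11
P(Q) = 7 + 6*Q (P(Q) = 7 + Q*(6 + 0) = 7 + Q*6 = 7 + 6*Q)
-25 + P(I(5, 0))*y = -25 + (7 + 6*(6 + 2*0))*11 = -25 + (7 + 6*(6 + 0))*11 = -25 + (7 + 6*6)*11 = -25 + (7 + 36)*11 = -25 + 43*11 = -25 + 473 = 448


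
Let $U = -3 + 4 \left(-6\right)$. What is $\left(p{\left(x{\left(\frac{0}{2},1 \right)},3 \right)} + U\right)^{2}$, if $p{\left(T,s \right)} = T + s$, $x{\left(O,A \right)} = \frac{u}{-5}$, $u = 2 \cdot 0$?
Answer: $576$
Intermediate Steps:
$u = 0$
$x{\left(O,A \right)} = 0$ ($x{\left(O,A \right)} = \frac{0}{-5} = 0 \left(- \frac{1}{5}\right) = 0$)
$U = -27$ ($U = -3 - 24 = -27$)
$\left(p{\left(x{\left(\frac{0}{2},1 \right)},3 \right)} + U\right)^{2} = \left(\left(0 + 3\right) - 27\right)^{2} = \left(3 - 27\right)^{2} = \left(-24\right)^{2} = 576$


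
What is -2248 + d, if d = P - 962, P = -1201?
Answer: -4411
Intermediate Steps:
d = -2163 (d = -1201 - 962 = -2163)
-2248 + d = -2248 - 2163 = -4411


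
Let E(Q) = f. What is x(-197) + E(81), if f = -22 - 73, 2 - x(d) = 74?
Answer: -167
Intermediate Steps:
x(d) = -72 (x(d) = 2 - 1*74 = 2 - 74 = -72)
f = -95
E(Q) = -95
x(-197) + E(81) = -72 - 95 = -167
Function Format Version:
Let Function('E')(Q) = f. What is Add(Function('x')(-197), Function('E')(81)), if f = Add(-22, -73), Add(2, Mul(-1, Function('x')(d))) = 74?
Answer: -167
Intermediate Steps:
Function('x')(d) = -72 (Function('x')(d) = Add(2, Mul(-1, 74)) = Add(2, -74) = -72)
f = -95
Function('E')(Q) = -95
Add(Function('x')(-197), Function('E')(81)) = Add(-72, -95) = -167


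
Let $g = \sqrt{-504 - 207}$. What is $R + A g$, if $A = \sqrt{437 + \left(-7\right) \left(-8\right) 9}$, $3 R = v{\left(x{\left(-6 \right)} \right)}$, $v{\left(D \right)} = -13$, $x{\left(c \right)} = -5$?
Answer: $- \frac{13}{3} + 3 i \sqrt{74339} \approx -4.3333 + 817.96 i$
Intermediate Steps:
$g = 3 i \sqrt{79}$ ($g = \sqrt{-711} = 3 i \sqrt{79} \approx 26.665 i$)
$R = - \frac{13}{3}$ ($R = \frac{1}{3} \left(-13\right) = - \frac{13}{3} \approx -4.3333$)
$A = \sqrt{941}$ ($A = \sqrt{437 + 56 \cdot 9} = \sqrt{437 + 504} = \sqrt{941} \approx 30.676$)
$R + A g = - \frac{13}{3} + \sqrt{941} \cdot 3 i \sqrt{79} = - \frac{13}{3} + 3 i \sqrt{74339}$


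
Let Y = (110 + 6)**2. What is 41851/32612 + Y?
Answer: 438868923/32612 ≈ 13457.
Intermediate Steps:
Y = 13456 (Y = 116**2 = 13456)
41851/32612 + Y = 41851/32612 + 13456 = 438868923/32612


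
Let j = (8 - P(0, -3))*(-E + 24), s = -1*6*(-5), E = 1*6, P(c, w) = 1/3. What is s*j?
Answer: 4140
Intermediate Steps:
P(c, w) = 1/3
E = 6
s = 30 (s = -6*(-5) = 30)
j = 138 (j = (8 - 1*1/3)*(-1*6 + 24) = (8 - 1/3)*(-6 + 24) = (23/3)*18 = 138)
s*j = 30*138 = 4140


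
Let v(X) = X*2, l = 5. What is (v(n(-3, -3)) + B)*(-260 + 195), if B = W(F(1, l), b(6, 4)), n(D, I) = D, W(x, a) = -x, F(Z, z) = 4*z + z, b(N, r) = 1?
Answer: 2015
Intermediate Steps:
F(Z, z) = 5*z
v(X) = 2*X
B = -25 (B = -5*5 = -1*25 = -25)
(v(n(-3, -3)) + B)*(-260 + 195) = (2*(-3) - 25)*(-260 + 195) = (-6 - 25)*(-65) = -31*(-65) = 2015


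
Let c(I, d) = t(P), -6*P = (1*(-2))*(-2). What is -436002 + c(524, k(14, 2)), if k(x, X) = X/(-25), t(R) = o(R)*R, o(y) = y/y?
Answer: -1308008/3 ≈ -4.3600e+5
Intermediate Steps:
o(y) = 1
P = -2/3 (P = -1*(-2)*(-2)/6 = -(-1)*(-2)/3 = -1/6*4 = -2/3 ≈ -0.66667)
t(R) = R (t(R) = 1*R = R)
k(x, X) = -X/25 (k(x, X) = X*(-1/25) = -X/25)
c(I, d) = -2/3
-436002 + c(524, k(14, 2)) = -436002 - 2/3 = -1308008/3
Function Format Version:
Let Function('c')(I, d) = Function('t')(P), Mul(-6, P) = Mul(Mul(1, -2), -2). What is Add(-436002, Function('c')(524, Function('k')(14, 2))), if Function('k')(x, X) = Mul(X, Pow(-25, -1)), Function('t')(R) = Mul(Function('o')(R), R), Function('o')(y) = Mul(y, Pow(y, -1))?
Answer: Rational(-1308008, 3) ≈ -4.3600e+5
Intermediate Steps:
Function('o')(y) = 1
P = Rational(-2, 3) (P = Mul(Rational(-1, 6), Mul(Mul(1, -2), -2)) = Mul(Rational(-1, 6), Mul(-2, -2)) = Mul(Rational(-1, 6), 4) = Rational(-2, 3) ≈ -0.66667)
Function('t')(R) = R (Function('t')(R) = Mul(1, R) = R)
Function('k')(x, X) = Mul(Rational(-1, 25), X) (Function('k')(x, X) = Mul(X, Rational(-1, 25)) = Mul(Rational(-1, 25), X))
Function('c')(I, d) = Rational(-2, 3)
Add(-436002, Function('c')(524, Function('k')(14, 2))) = Add(-436002, Rational(-2, 3)) = Rational(-1308008, 3)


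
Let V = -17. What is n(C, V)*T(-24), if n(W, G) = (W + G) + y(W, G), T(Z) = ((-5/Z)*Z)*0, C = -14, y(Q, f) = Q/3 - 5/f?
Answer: 0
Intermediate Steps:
y(Q, f) = -5/f + Q/3 (y(Q, f) = Q*(1/3) - 5/f = Q/3 - 5/f = -5/f + Q/3)
T(Z) = 0 (T(Z) = -5*0 = 0)
n(W, G) = G - 5/G + 4*W/3 (n(W, G) = (W + G) + (-5/G + W/3) = (G + W) + (-5/G + W/3) = G - 5/G + 4*W/3)
n(C, V)*T(-24) = (-17 - 5/(-17) + (4/3)*(-14))*0 = (-17 - 5*(-1/17) - 56/3)*0 = (-17 + 5/17 - 56/3)*0 = -1804/51*0 = 0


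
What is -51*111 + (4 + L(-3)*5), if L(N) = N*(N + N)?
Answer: -5567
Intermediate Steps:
L(N) = 2*N² (L(N) = N*(2*N) = 2*N²)
-51*111 + (4 + L(-3)*5) = -51*111 + (4 + (2*(-3)²)*5) = -5661 + (4 + (2*9)*5) = -5661 + (4 + 18*5) = -5661 + (4 + 90) = -5661 + 94 = -5567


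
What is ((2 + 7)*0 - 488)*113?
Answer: -55144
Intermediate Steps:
((2 + 7)*0 - 488)*113 = (9*0 - 488)*113 = (0 - 488)*113 = -488*113 = -55144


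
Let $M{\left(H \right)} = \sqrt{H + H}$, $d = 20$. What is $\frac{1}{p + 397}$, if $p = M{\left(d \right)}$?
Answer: $\frac{397}{157569} - \frac{2 \sqrt{10}}{157569} \approx 0.0024794$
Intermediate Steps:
$M{\left(H \right)} = \sqrt{2} \sqrt{H}$ ($M{\left(H \right)} = \sqrt{2 H} = \sqrt{2} \sqrt{H}$)
$p = 2 \sqrt{10}$ ($p = \sqrt{2} \sqrt{20} = \sqrt{2} \cdot 2 \sqrt{5} = 2 \sqrt{10} \approx 6.3246$)
$\frac{1}{p + 397} = \frac{1}{2 \sqrt{10} + 397} = \frac{1}{397 + 2 \sqrt{10}}$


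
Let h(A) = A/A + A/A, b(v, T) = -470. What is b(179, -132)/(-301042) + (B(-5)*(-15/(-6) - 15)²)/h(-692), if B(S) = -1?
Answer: -94073745/1204168 ≈ -78.123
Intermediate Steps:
h(A) = 2 (h(A) = 1 + 1 = 2)
b(179, -132)/(-301042) + (B(-5)*(-15/(-6) - 15)²)/h(-692) = -470/(-301042) - (-15/(-6) - 15)²/2 = -470*(-1/301042) - (-15*(-⅙) - 15)²*(½) = 235/150521 - (5/2 - 15)²*(½) = 235/150521 - (-25/2)²*(½) = 235/150521 - 1*625/4*(½) = 235/150521 - 625/4*½ = 235/150521 - 625/8 = -94073745/1204168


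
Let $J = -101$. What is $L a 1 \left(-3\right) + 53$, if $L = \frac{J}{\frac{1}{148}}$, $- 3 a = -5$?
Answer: $74793$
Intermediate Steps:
$a = \frac{5}{3}$ ($a = \left(- \frac{1}{3}\right) \left(-5\right) = \frac{5}{3} \approx 1.6667$)
$L = -14948$ ($L = - \frac{101}{\frac{1}{148}} = - 101 \frac{1}{\frac{1}{148}} = \left(-101\right) 148 = -14948$)
$L a 1 \left(-3\right) + 53 = - 14948 \cdot \frac{5}{3} \cdot 1 \left(-3\right) + 53 = - 14948 \cdot \frac{5}{3} \left(-3\right) + 53 = \left(-14948\right) \left(-5\right) + 53 = 74740 + 53 = 74793$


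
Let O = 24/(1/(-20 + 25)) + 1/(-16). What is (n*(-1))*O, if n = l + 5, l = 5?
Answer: -9595/8 ≈ -1199.4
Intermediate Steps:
n = 10 (n = 5 + 5 = 10)
O = 1919/16 (O = 24/(1/5) + 1*(-1/16) = 24/(1/5) - 1/16 = 24*5 - 1/16 = 120 - 1/16 = 1919/16 ≈ 119.94)
(n*(-1))*O = (10*(-1))*(1919/16) = -10*1919/16 = -9595/8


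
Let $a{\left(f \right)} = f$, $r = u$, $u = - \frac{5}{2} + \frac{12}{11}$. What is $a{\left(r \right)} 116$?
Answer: $- \frac{1798}{11} \approx -163.45$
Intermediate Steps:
$u = - \frac{31}{22}$ ($u = \left(-5\right) \frac{1}{2} + 12 \cdot \frac{1}{11} = - \frac{5}{2} + \frac{12}{11} = - \frac{31}{22} \approx -1.4091$)
$r = - \frac{31}{22} \approx -1.4091$
$a{\left(r \right)} 116 = \left(- \frac{31}{22}\right) 116 = - \frac{1798}{11}$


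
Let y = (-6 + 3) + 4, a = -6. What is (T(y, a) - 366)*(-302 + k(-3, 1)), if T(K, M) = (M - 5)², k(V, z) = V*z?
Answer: 74725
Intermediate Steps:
y = 1 (y = -3 + 4 = 1)
T(K, M) = (-5 + M)²
(T(y, a) - 366)*(-302 + k(-3, 1)) = ((-5 - 6)² - 366)*(-302 - 3*1) = ((-11)² - 366)*(-302 - 3) = (121 - 366)*(-305) = -245*(-305) = 74725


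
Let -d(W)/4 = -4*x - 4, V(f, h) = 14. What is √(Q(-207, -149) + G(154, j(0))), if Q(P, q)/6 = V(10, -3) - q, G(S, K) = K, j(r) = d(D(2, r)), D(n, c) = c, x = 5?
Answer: √1074 ≈ 32.772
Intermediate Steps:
d(W) = 96 (d(W) = -4*(-4*5 - 4) = -4*(-20 - 4) = -4*(-24) = 96)
j(r) = 96
Q(P, q) = 84 - 6*q (Q(P, q) = 6*(14 - q) = 84 - 6*q)
√(Q(-207, -149) + G(154, j(0))) = √((84 - 6*(-149)) + 96) = √((84 + 894) + 96) = √(978 + 96) = √1074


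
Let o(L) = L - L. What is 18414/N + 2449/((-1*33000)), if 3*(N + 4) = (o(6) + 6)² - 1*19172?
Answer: -467469863/157971000 ≈ -2.9592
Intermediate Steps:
o(L) = 0
N = -19148/3 (N = -4 + ((0 + 6)² - 1*19172)/3 = -4 + (6² - 19172)/3 = -4 + (36 - 19172)/3 = -4 + (⅓)*(-19136) = -4 - 19136/3 = -19148/3 ≈ -6382.7)
18414/N + 2449/((-1*33000)) = 18414/(-19148/3) + 2449/((-1*33000)) = 18414*(-3/19148) + 2449/(-33000) = -27621/9574 + 2449*(-1/33000) = -27621/9574 - 2449/33000 = -467469863/157971000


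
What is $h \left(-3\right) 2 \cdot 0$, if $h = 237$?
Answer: $0$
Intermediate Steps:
$h \left(-3\right) 2 \cdot 0 = 237 \left(-3\right) 2 \cdot 0 = 237 \left(\left(-6\right) 0\right) = 237 \cdot 0 = 0$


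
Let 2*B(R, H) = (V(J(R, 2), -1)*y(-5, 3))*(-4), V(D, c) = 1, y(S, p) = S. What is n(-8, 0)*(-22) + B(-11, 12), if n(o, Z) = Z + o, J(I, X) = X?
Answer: 186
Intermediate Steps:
B(R, H) = 10 (B(R, H) = ((1*(-5))*(-4))/2 = (-5*(-4))/2 = (½)*20 = 10)
n(-8, 0)*(-22) + B(-11, 12) = (0 - 8)*(-22) + 10 = -8*(-22) + 10 = 176 + 10 = 186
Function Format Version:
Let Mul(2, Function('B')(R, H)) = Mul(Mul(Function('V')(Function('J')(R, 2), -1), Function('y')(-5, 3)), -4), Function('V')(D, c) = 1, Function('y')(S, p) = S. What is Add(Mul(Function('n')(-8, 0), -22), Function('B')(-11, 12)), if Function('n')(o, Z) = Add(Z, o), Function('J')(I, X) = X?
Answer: 186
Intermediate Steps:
Function('B')(R, H) = 10 (Function('B')(R, H) = Mul(Rational(1, 2), Mul(Mul(1, -5), -4)) = Mul(Rational(1, 2), Mul(-5, -4)) = Mul(Rational(1, 2), 20) = 10)
Add(Mul(Function('n')(-8, 0), -22), Function('B')(-11, 12)) = Add(Mul(Add(0, -8), -22), 10) = Add(Mul(-8, -22), 10) = Add(176, 10) = 186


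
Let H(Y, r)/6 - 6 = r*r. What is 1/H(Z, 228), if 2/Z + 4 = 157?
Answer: 1/311940 ≈ 3.2057e-6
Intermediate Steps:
Z = 2/153 (Z = 2/(-4 + 157) = 2/153 ≈ 0.013072)
H(Y, r) = 36 + 6*r**2 (H(Y, r) = 36 + 6*(r*r) = 36 + 6*r**2)
1/H(Z, 228) = 1/(36 + 6*228**2) = 1/(36 + 6*51984) = 1/(36 + 311904) = 1/311940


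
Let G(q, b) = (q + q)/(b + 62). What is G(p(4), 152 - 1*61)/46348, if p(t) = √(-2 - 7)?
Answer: I/1181874 ≈ 8.4611e-7*I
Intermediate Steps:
p(t) = 3*I (p(t) = √(-9) = 3*I)
G(q, b) = 2*q/(62 + b) (G(q, b) = (2*q)/(62 + b) = 2*q/(62 + b))
G(p(4), 152 - 1*61)/46348 = (2*(3*I)/(62 + (152 - 1*61)))/46348 = (2*(3*I)/(62 + (152 - 61)))*(1/46348) = (2*(3*I)/(62 + 91))*(1/46348) = (2*(3*I)/153)*(1/46348) = (2*(3*I)*(1/153))*(1/46348) = (2*I/51)*(1/46348) = I/1181874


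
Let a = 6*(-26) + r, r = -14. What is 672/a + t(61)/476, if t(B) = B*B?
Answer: 541/140 ≈ 3.8643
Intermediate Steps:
t(B) = B²
a = -170 (a = 6*(-26) - 14 = -156 - 14 = -170)
672/a + t(61)/476 = 672/(-170) + 61²/476 = 672*(-1/170) + 3721*(1/476) = -336/85 + 3721/476 = 541/140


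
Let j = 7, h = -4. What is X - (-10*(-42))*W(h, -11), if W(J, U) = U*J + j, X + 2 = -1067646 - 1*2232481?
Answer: -3321549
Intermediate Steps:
X = -3300129 (X = -2 + (-1067646 - 1*2232481) = -2 + (-1067646 - 2232481) = -2 - 3300127 = -3300129)
W(J, U) = 7 + J*U (W(J, U) = U*J + 7 = J*U + 7 = 7 + J*U)
X - (-10*(-42))*W(h, -11) = -3300129 - (-10*(-42))*(7 - 4*(-11)) = -3300129 - 420*(7 + 44) = -3300129 - 420*51 = -3300129 - 1*21420 = -3300129 - 21420 = -3321549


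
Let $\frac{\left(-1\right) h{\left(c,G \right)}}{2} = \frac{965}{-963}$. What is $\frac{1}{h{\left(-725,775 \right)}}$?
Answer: $\frac{963}{1930} \approx 0.49896$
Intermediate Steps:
$h{\left(c,G \right)} = \frac{1930}{963}$ ($h{\left(c,G \right)} = - 2 \frac{965}{-963} = - 2 \cdot 965 \left(- \frac{1}{963}\right) = \left(-2\right) \left(- \frac{965}{963}\right) = \frac{1930}{963}$)
$\frac{1}{h{\left(-725,775 \right)}} = \frac{1}{\frac{1930}{963}} = \frac{963}{1930}$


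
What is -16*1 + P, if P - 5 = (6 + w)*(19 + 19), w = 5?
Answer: 407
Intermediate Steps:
P = 423 (P = 5 + (6 + 5)*(19 + 19) = 5 + 11*38 = 5 + 418 = 423)
-16*1 + P = -16*1 + 423 = -16 + 423 = 407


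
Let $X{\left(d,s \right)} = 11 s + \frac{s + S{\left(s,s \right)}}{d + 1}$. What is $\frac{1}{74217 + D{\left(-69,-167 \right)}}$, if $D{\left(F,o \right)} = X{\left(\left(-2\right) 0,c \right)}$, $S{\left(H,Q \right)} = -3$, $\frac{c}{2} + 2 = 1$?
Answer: $\frac{1}{74190} \approx 1.3479 \cdot 10^{-5}$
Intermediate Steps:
$c = -2$ ($c = -4 + 2 \cdot 1 = -4 + 2 = -2$)
$X{\left(d,s \right)} = 11 s + \frac{-3 + s}{1 + d}$ ($X{\left(d,s \right)} = 11 s + \frac{s - 3}{d + 1} = 11 s + \frac{-3 + s}{1 + d}$)
$D{\left(F,o \right)} = -27$ ($D{\left(F,o \right)} = \frac{-3 + 12 \left(-2\right) + 11 \left(\left(-2\right) 0\right) \left(-2\right)}{1 - 0} = \frac{-3 - 24 + 11 \cdot 0 \left(-2\right)}{1 + 0} = \frac{-3 - 24 + 0}{1} = 1 \left(-27\right) = -27$)
$\frac{1}{74217 + D{\left(-69,-167 \right)}} = \frac{1}{74217 - 27} = \frac{1}{74190}$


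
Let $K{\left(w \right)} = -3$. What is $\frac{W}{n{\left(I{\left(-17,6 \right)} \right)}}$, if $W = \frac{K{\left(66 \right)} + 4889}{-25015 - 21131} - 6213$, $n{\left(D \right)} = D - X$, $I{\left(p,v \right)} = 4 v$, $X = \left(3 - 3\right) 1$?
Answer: $- \frac{17919374}{69219} \approx -258.88$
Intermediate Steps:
$X = 0$ ($X = 0 \cdot 1 = 0$)
$n{\left(D \right)} = D$ ($n{\left(D \right)} = D - 0 = D + 0 = D$)
$W = - \frac{143354992}{23073}$ ($W = \frac{-3 + 4889}{-25015 - 21131} - 6213 = \frac{4886}{-46146} - 6213 = 4886 \left(- \frac{1}{46146}\right) - 6213 = - \frac{2443}{23073} - 6213 = - \frac{143354992}{23073} \approx -6213.1$)
$\frac{W}{n{\left(I{\left(-17,6 \right)} \right)}} = - \frac{143354992}{23073 \cdot 4 \cdot 6} = - \frac{143354992}{23073 \cdot 24} = \left(- \frac{143354992}{23073}\right) \frac{1}{24} = - \frac{17919374}{69219}$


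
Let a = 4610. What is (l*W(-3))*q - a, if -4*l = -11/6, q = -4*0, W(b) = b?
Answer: -4610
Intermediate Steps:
q = 0
l = 11/24 (l = -(-11)/(4*6) = -1/4*(-11/6) = 11/24 ≈ 0.45833)
(l*W(-3))*q - a = ((11/24)*(-3))*0 - 1*4610 = -11/8*0 - 4610 = 0 - 4610 = -4610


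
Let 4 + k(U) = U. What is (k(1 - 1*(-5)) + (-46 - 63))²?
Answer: 11449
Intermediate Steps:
k(U) = -4 + U
(k(1 - 1*(-5)) + (-46 - 63))² = ((-4 + (1 - 1*(-5))) + (-46 - 63))² = ((-4 + (1 + 5)) - 109)² = ((-4 + 6) - 109)² = (2 - 109)² = (-107)² = 11449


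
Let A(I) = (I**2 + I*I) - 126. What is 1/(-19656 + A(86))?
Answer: -1/4990 ≈ -0.00020040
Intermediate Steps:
A(I) = -126 + 2*I**2 (A(I) = (I**2 + I**2) - 126 = 2*I**2 - 126 = -126 + 2*I**2)
1/(-19656 + A(86)) = 1/(-19656 + (-126 + 2*86**2)) = 1/(-19656 + (-126 + 2*7396)) = 1/(-19656 + (-126 + 14792)) = 1/(-19656 + 14666) = 1/(-4990) = -1/4990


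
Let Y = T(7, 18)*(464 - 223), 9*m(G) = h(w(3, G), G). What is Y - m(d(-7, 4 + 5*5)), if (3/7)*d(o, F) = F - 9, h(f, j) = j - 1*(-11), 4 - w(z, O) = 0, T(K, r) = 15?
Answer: 97432/27 ≈ 3608.6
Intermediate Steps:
w(z, O) = 4 (w(z, O) = 4 - 1*0 = 4 + 0 = 4)
h(f, j) = 11 + j (h(f, j) = j + 11 = 11 + j)
d(o, F) = -21 + 7*F/3 (d(o, F) = 7*(F - 9)/3 = 7*(-9 + F)/3 = -21 + 7*F/3)
m(G) = 11/9 + G/9 (m(G) = (11 + G)/9 = 11/9 + G/9)
Y = 3615 (Y = 15*(464 - 223) = 15*241 = 3615)
Y - m(d(-7, 4 + 5*5)) = 3615 - (11/9 + (-21 + 7*(4 + 5*5)/3)/9) = 3615 - (11/9 + (-21 + 7*(4 + 25)/3)/9) = 3615 - (11/9 + (-21 + (7/3)*29)/9) = 3615 - (11/9 + (-21 + 203/3)/9) = 3615 - (11/9 + (⅑)*(140/3)) = 3615 - (11/9 + 140/27) = 3615 - 1*173/27 = 3615 - 173/27 = 97432/27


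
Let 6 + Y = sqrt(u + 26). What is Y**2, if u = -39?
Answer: (6 - I*sqrt(13))**2 ≈ 23.0 - 43.267*I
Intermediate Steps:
Y = -6 + I*sqrt(13) (Y = -6 + sqrt(-39 + 26) = -6 + sqrt(-13) = -6 + I*sqrt(13) ≈ -6.0 + 3.6056*I)
Y**2 = (-6 + I*sqrt(13))**2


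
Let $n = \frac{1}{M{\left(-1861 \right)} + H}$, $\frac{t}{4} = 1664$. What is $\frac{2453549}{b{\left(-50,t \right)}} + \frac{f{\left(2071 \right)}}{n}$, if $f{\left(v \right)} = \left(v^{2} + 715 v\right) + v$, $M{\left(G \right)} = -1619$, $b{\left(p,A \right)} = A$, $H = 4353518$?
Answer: $\frac{167189572957333037}{6656} \approx 2.5119 \cdot 10^{13}$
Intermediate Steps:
$t = 6656$ ($t = 4 \cdot 1664 = 6656$)
$f{\left(v \right)} = v^{2} + 716 v$
$n = \frac{1}{4351899}$ ($n = \frac{1}{-1619 + 4353518} = \frac{1}{4351899} \approx 2.2978 \cdot 10^{-7}$)
$\frac{2453549}{b{\left(-50,t \right)}} + \frac{f{\left(2071 \right)}}{n} = \frac{2453549}{6656} + 2071 \left(716 + 2071\right) \frac{1}{\frac{1}{4351899}} = 2453549 \cdot \frac{1}{6656} + 2071 \cdot 2787 \cdot 4351899 = \frac{2453549}{6656} + 5771877 \cdot 4351899 = \frac{2453549}{6656} + 25118625744423 = \frac{167189572957333037}{6656}$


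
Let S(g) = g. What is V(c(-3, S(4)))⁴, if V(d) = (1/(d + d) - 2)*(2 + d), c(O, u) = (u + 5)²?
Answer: 516562004694795361/688747536 ≈ 7.5000e+8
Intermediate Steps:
c(O, u) = (5 + u)²
V(d) = (-2 + 1/(2*d))*(2 + d) (V(d) = (1/(2*d) - 2)*(2 + d) = (-2 + 1/(2*d))*(2 + d))
V(c(-3, S(4)))⁴ = (-7/2 + 1/((5 + 4)²) - 2*(5 + 4)²)⁴ = (-7/2 + 1/(9²) - 2*9²)⁴ = (-7/2 + 1/81 - 2*81)⁴ = (-7/2 + 1/81 - 162)⁴ = (-26809/162)⁴ = 516562004694795361/688747536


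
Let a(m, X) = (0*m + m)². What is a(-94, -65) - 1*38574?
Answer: -29738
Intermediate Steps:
a(m, X) = m² (a(m, X) = (0 + m)² = m²)
a(-94, -65) - 1*38574 = (-94)² - 1*38574 = 8836 - 38574 = -29738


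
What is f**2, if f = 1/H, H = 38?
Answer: 1/1444 ≈ 0.00069252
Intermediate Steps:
f = 1/38 ≈ 0.026316
f**2 = (1/38)**2 = 1/1444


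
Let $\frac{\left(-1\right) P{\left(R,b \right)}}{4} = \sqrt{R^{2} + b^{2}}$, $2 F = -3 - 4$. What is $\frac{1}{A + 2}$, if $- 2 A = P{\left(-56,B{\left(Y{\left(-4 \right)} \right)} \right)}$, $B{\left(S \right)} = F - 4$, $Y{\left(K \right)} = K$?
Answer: $\frac{1}{115} \approx 0.0086956$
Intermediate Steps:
$F = - \frac{7}{2}$ ($F = \frac{-3 - 4}{2} = \frac{1}{2} \left(-7\right) = - \frac{7}{2} \approx -3.5$)
$B{\left(S \right)} = - \frac{15}{2}$ ($B{\left(S \right)} = - \frac{7}{2} - 4 = - \frac{15}{2}$)
$P{\left(R,b \right)} = - 4 \sqrt{R^{2} + b^{2}}$
$A = 113$ ($A = - \frac{\left(-4\right) \sqrt{\left(-56\right)^{2} + \left(- \frac{15}{2}\right)^{2}}}{2} = - \frac{\left(-4\right) \sqrt{3136 + \frac{225}{4}}}{2} = - \frac{\left(-4\right) \sqrt{\frac{12769}{4}}}{2} = - \frac{\left(-4\right) \frac{113}{2}}{2} = \left(- \frac{1}{2}\right) \left(-226\right) = 113$)
$\frac{1}{A + 2} = \frac{1}{113 + 2} = \frac{1}{115}$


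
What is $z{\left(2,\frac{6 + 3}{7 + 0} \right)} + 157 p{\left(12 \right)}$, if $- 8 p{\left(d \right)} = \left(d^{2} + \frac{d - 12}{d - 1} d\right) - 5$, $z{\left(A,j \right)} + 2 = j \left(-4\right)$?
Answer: $- \frac{153161}{56} \approx -2735.0$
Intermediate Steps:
$z{\left(A,j \right)} = -2 - 4 j$ ($z{\left(A,j \right)} = -2 + j \left(-4\right) = -2 - 4 j$)
$p{\left(d \right)} = \frac{5}{8} - \frac{d^{2}}{8} - \frac{d \left(-12 + d\right)}{8 \left(-1 + d\right)}$ ($p{\left(d \right)} = - \frac{\left(d^{2} + \frac{d - 12}{d - 1} d\right) - 5}{8} = - \frac{\left(d^{2} + \frac{-12 + d}{-1 + d} d\right) - 5}{8} = - \frac{\left(d^{2} + \frac{d \left(-12 + d\right)}{-1 + d}\right) - 5}{8} = - \frac{-5 + d^{2} + \frac{d \left(-12 + d\right)}{-1 + d}}{8} = \frac{5}{8} - \frac{d^{2}}{8} - \frac{d \left(-12 + d\right)}{8 \left(-1 + d\right)}$)
$z{\left(2,\frac{6 + 3}{7 + 0} \right)} + 157 p{\left(12 \right)} = \left(-2 - 4 \frac{6 + 3}{7 + 0}\right) + 157 \frac{-5 - 12^{3} + 17 \cdot 12}{8 \left(-1 + 12\right)} = \left(-2 - 4 \cdot \frac{9}{7}\right) + 157 \frac{-5 - 1728 + 204}{8 \cdot 11} = \left(-2 - 4 \cdot 9 \cdot \frac{1}{7}\right) + 157 \cdot \frac{1}{8} \cdot \frac{1}{11} \left(-5 - 1728 + 204\right) = \left(-2 - \frac{36}{7}\right) + 157 \cdot \frac{1}{8} \cdot \frac{1}{11} \left(-1529\right) = \left(-2 - \frac{36}{7}\right) + 157 \left(- \frac{139}{8}\right) = - \frac{50}{7} - \frac{21823}{8} = - \frac{153161}{56}$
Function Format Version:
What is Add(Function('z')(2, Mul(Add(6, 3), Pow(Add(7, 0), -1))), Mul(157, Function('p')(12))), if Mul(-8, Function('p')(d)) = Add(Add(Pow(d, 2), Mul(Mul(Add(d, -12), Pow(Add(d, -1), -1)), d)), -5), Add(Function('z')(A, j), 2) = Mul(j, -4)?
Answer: Rational(-153161, 56) ≈ -2735.0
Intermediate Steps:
Function('z')(A, j) = Add(-2, Mul(-4, j)) (Function('z')(A, j) = Add(-2, Mul(j, -4)) = Add(-2, Mul(-4, j)))
Function('p')(d) = Add(Rational(5, 8), Mul(Rational(-1, 8), Pow(d, 2)), Mul(Rational(-1, 8), d, Pow(Add(-1, d), -1), Add(-12, d))) (Function('p')(d) = Mul(Rational(-1, 8), Add(Add(Pow(d, 2), Mul(Mul(Add(d, -12), Pow(Add(d, -1), -1)), d)), -5)) = Mul(Rational(-1, 8), Add(Add(Pow(d, 2), Mul(Mul(Add(-12, d), Pow(Add(-1, d), -1)), d)), -5)) = Mul(Rational(-1, 8), Add(Add(Pow(d, 2), Mul(Mul(Pow(Add(-1, d), -1), Add(-12, d)), d)), -5)) = Mul(Rational(-1, 8), Add(Add(Pow(d, 2), Mul(d, Pow(Add(-1, d), -1), Add(-12, d))), -5)) = Mul(Rational(-1, 8), Add(-5, Pow(d, 2), Mul(d, Pow(Add(-1, d), -1), Add(-12, d)))) = Add(Rational(5, 8), Mul(Rational(-1, 8), Pow(d, 2)), Mul(Rational(-1, 8), d, Pow(Add(-1, d), -1), Add(-12, d))))
Add(Function('z')(2, Mul(Add(6, 3), Pow(Add(7, 0), -1))), Mul(157, Function('p')(12))) = Add(Add(-2, Mul(-4, Mul(Add(6, 3), Pow(Add(7, 0), -1)))), Mul(157, Mul(Rational(1, 8), Pow(Add(-1, 12), -1), Add(-5, Mul(-1, Pow(12, 3)), Mul(17, 12))))) = Add(Add(-2, Mul(-4, Mul(9, Pow(7, -1)))), Mul(157, Mul(Rational(1, 8), Pow(11, -1), Add(-5, Mul(-1, 1728), 204)))) = Add(Add(-2, Mul(-4, Mul(9, Rational(1, 7)))), Mul(157, Mul(Rational(1, 8), Rational(1, 11), Add(-5, -1728, 204)))) = Add(Add(-2, Mul(-4, Rational(9, 7))), Mul(157, Mul(Rational(1, 8), Rational(1, 11), -1529))) = Add(Add(-2, Rational(-36, 7)), Mul(157, Rational(-139, 8))) = Add(Rational(-50, 7), Rational(-21823, 8)) = Rational(-153161, 56)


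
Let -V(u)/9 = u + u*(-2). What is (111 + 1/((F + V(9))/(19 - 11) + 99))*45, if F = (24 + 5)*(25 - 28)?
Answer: 654405/131 ≈ 4995.5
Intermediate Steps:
F = -87 (F = 29*(-3) = -87)
V(u) = 9*u (V(u) = -9*(u + u*(-2)) = -9*(u - 2*u) = -(-9)*u = 9*u)
(111 + 1/((F + V(9))/(19 - 11) + 99))*45 = (111 + 1/((-87 + 9*9)/(19 - 11) + 99))*45 = (111 + 1/((-87 + 81)/8 + 99))*45 = (111 + 1/(-6*1/8 + 99))*45 = (111 + 1/(-3/4 + 99))*45 = (111 + 1/(393/4))*45 = (111 + 4/393)*45 = (43627/393)*45 = 654405/131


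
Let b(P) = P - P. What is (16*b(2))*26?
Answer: 0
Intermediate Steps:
b(P) = 0
(16*b(2))*26 = (16*0)*26 = 0*26 = 0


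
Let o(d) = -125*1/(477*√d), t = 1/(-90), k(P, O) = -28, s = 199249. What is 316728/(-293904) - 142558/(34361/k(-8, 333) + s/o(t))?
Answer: -129798835915597823271/123567446652961210978 - 17023058684394000*I*√10/30271300012974329 ≈ -1.0504 - 1.7783*I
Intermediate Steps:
t = -1/90 ≈ -0.011111
o(d) = -125/(477*√d)
316728/(-293904) - 142558/(34361/k(-8, 333) + s/o(t)) = 316728/(-293904) - 142558/(34361/(-28) + 199249/((-(-125)*I*√10/159))) = 316728*(-1/293904) - 142558/(34361*(-1/28) + 199249/((-(-125)*I*√10/159))) = -4399/4082 - 142558/(-34361/28 + 199249/((125*I*√10/159))) = -4399/4082 - 142558/(-34361/28 + 199249*(-159*I*√10/1250)) = -4399/4082 - 142558/(-34361/28 - 31680591*I*√10/1250)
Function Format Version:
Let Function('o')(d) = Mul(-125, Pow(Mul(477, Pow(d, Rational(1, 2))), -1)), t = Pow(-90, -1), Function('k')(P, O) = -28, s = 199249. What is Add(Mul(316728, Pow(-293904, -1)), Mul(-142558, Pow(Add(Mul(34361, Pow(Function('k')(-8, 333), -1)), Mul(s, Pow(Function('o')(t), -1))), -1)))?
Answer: Add(Rational(-129798835915597823271, 123567446652961210978), Mul(Rational(-17023058684394000, 30271300012974329), I, Pow(10, Rational(1, 2)))) ≈ Add(-1.0504, Mul(-1.7783, I))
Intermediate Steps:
t = Rational(-1, 90) ≈ -0.011111
Function('o')(d) = Mul(Rational(-125, 477), Pow(d, Rational(-1, 2))) (Function('o')(d) = Mul(-125, Mul(Rational(1, 477), Pow(d, Rational(-1, 2)))) = Mul(Rational(-125, 477), Pow(d, Rational(-1, 2))))
Add(Mul(316728, Pow(-293904, -1)), Mul(-142558, Pow(Add(Mul(34361, Pow(Function('k')(-8, 333), -1)), Mul(s, Pow(Function('o')(t), -1))), -1))) = Add(Mul(316728, Pow(-293904, -1)), Mul(-142558, Pow(Add(Mul(34361, Pow(-28, -1)), Mul(199249, Pow(Mul(Rational(-125, 477), Pow(Rational(-1, 90), Rational(-1, 2))), -1))), -1))) = Add(Mul(316728, Rational(-1, 293904)), Mul(-142558, Pow(Add(Mul(34361, Rational(-1, 28)), Mul(199249, Pow(Mul(Rational(-125, 477), Mul(-3, I, Pow(10, Rational(1, 2)))), -1))), -1))) = Add(Rational(-4399, 4082), Mul(-142558, Pow(Add(Rational(-34361, 28), Mul(199249, Pow(Mul(Rational(125, 159), I, Pow(10, Rational(1, 2))), -1))), -1))) = Add(Rational(-4399, 4082), Mul(-142558, Pow(Add(Rational(-34361, 28), Mul(199249, Mul(Rational(-159, 1250), I, Pow(10, Rational(1, 2))))), -1))) = Add(Rational(-4399, 4082), Mul(-142558, Pow(Add(Rational(-34361, 28), Mul(Rational(-31680591, 1250), I, Pow(10, Rational(1, 2)))), -1)))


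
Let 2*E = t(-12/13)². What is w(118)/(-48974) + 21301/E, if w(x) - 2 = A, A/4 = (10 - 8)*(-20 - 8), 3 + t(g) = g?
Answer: 10370604301/3746511 ≈ 2768.1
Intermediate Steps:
t(g) = -3 + g
E = 2601/338 (E = (-3 - 12/13)²/2 = (-51/13)²/2 = (½)*(2601/169) = 2601/338 ≈ 7.6953)
A = -224 (A = 4*((10 - 8)*(-20 - 8)) = 4*(2*(-28)) = 4*(-56) = -224)
w(x) = -222 (w(x) = 2 - 224 = -222)
w(118)/(-48974) + 21301/E = -222/(-48974) + 21301/(2601/338) = -222*(-1/48974) + 21301*(338/2601) = 111/24487 + 423514/153 = 10370604301/3746511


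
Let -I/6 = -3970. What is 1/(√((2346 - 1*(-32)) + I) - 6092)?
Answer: -3046/18543133 - √26198/37086266 ≈ -0.00016863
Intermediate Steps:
I = 23820 (I = -6*(-3970) = 23820)
1/(√((2346 - 1*(-32)) + I) - 6092) = 1/(√((2346 - 1*(-32)) + 23820) - 6092) = 1/(√((2346 + 32) + 23820) - 6092) = 1/(√(2378 + 23820) - 6092) = 1/(√26198 - 6092) = 1/(-6092 + √26198)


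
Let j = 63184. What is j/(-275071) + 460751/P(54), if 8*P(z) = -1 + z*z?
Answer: 1013729725208/801831965 ≈ 1264.3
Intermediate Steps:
P(z) = -1/8 + z**2/8 (P(z) = (-1 + z*z)/8 = (-1 + z**2)/8 = -1/8 + z**2/8)
j/(-275071) + 460751/P(54) = 63184/(-275071) + 460751/(-1/8 + (1/8)*54**2) = 63184*(-1/275071) + 460751/(-1/8 + (1/8)*2916) = -63184/275071 + 460751/(-1/8 + 729/2) = -63184/275071 + 460751/(2915/8) = -63184/275071 + 460751*(8/2915) = -63184/275071 + 3686008/2915 = 1013729725208/801831965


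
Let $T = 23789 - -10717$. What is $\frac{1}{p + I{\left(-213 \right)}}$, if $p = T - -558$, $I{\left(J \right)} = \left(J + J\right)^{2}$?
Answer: $\frac{1}{216540} \approx 4.6181 \cdot 10^{-6}$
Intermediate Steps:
$I{\left(J \right)} = 4 J^{2}$ ($I{\left(J \right)} = \left(2 J\right)^{2} = 4 J^{2}$)
$T = 34506$ ($T = 23789 + 10717 = 34506$)
$p = 35064$ ($p = 34506 - -558 = 34506 + 558 = 35064$)
$\frac{1}{p + I{\left(-213 \right)}} = \frac{1}{35064 + 4 \left(-213\right)^{2}} = \frac{1}{35064 + 4 \cdot 45369} = \frac{1}{35064 + 181476} = \frac{1}{216540}$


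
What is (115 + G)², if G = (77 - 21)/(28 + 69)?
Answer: 125686521/9409 ≈ 13358.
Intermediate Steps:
G = 56/97 ≈ 0.57732
(115 + G)² = (115 + 56/97)² = (11211/97)² = 125686521/9409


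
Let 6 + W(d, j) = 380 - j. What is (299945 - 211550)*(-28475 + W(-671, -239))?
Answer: -2462861490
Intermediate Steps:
W(d, j) = 374 - j (W(d, j) = -6 + (380 - j) = 374 - j)
(299945 - 211550)*(-28475 + W(-671, -239)) = (299945 - 211550)*(-28475 + (374 - 1*(-239))) = 88395*(-28475 + (374 + 239)) = 88395*(-28475 + 613) = 88395*(-27862) = -2462861490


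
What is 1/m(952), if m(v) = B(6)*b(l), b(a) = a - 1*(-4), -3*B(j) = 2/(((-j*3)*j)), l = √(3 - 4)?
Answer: 648/17 - 162*I/17 ≈ 38.118 - 9.5294*I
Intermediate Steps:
l = I (l = √(-1) = I ≈ 1.0*I)
B(j) = 2/(9*j²) (B(j) = -2/(3*((-j*3)*j)) = -2/(3*((-3*j)*j)) = -2/(3*((-3*j²))) = -2*(-1/(3*j²))/3 = -(-2)/(9*j²) = 2/(9*j²))
b(a) = 4 + a (b(a) = a + 4 = 4 + a)
m(v) = 2/81 + I/162 (m(v) = ((2/9)/6²)*(4 + I) = ((2/9)*(1/36))*(4 + I) = (4 + I)/162 = 2/81 + I/162)
1/m(952) = 1/(2/81 + I/162) = 26244*(2/81 - I/162)/17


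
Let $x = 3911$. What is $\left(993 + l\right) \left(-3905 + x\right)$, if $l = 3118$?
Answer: $24666$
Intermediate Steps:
$\left(993 + l\right) \left(-3905 + x\right) = \left(993 + 3118\right) \left(-3905 + 3911\right) = 4111 \cdot 6 = 24666$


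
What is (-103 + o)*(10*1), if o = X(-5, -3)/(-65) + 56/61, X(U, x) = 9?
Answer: -810608/793 ≈ -1022.2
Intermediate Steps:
o = 3091/3965 (o = 9/(-65) + 56/61 = 9*(-1/65) + 56*(1/61) = -9/65 + 56/61 = 3091/3965 ≈ 0.77957)
(-103 + o)*(10*1) = (-103 + 3091/3965)*(10*1) = -405304/3965*10 = -810608/793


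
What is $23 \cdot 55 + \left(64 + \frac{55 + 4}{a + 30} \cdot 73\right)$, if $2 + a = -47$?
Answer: $\frac{20944}{19} \approx 1102.3$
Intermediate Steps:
$a = -49$ ($a = -2 - 47 = -49$)
$23 \cdot 55 + \left(64 + \frac{55 + 4}{a + 30} \cdot 73\right) = 23 \cdot 55 + \left(64 + \frac{55 + 4}{-49 + 30} \cdot 73\right) = 1265 + \left(64 + \frac{59}{-19} \cdot 73\right) = 1265 + \left(64 + 59 \left(- \frac{1}{19}\right) 73\right) = 1265 + \left(64 - \frac{4307}{19}\right) = 1265 - \frac{3091}{19} = \frac{20944}{19}$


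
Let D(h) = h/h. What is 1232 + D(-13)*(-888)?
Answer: 344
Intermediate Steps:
D(h) = 1
1232 + D(-13)*(-888) = 1232 + 1*(-888) = 1232 - 888 = 344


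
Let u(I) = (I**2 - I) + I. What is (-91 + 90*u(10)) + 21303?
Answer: 30212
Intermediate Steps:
u(I) = I**2
(-91 + 90*u(10)) + 21303 = (-91 + 90*10**2) + 21303 = (-91 + 90*100) + 21303 = (-91 + 9000) + 21303 = 8909 + 21303 = 30212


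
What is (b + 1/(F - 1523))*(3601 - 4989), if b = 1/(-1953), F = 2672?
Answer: -371984/747999 ≈ -0.49731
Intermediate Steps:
b = -1/1953 ≈ -0.00051203
(b + 1/(F - 1523))*(3601 - 4989) = (-1/1953 + 1/(2672 - 1523))*(3601 - 4989) = (-1/1953 + 1/1149)*(-1388) = (268/747999)*(-1388) = -371984/747999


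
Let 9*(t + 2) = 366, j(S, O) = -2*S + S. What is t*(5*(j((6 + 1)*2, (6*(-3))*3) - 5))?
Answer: -11020/3 ≈ -3673.3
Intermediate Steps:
j(S, O) = -S
t = 116/3 (t = -2 + (1/9)*366 = -2 + 122/3 = 116/3 ≈ 38.667)
t*(5*(j((6 + 1)*2, (6*(-3))*3) - 5)) = 116*(5*(-(6 + 1)*2 - 5))/3 = 116*(5*(-7*2 - 5))/3 = 116*(5*(-1*14 - 5))/3 = 116*(5*(-14 - 5))/3 = 116*(5*(-19))/3 = (116/3)*(-95) = -11020/3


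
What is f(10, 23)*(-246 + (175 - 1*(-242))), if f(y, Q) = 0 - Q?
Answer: -3933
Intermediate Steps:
f(y, Q) = -Q
f(10, 23)*(-246 + (175 - 1*(-242))) = (-1*23)*(-246 + (175 - 1*(-242))) = -23*(-246 + (175 + 242)) = -23*(-246 + 417) = -23*171 = -3933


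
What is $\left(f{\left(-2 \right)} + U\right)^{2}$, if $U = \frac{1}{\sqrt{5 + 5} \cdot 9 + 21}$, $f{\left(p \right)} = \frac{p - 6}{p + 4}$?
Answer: $\frac{249091}{15129} - \frac{998 \sqrt{10}}{5043} \approx 15.839$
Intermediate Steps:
$f{\left(p \right)} = \frac{-6 + p}{4 + p}$
$U = \frac{1}{21 + 9 \sqrt{10}}$ ($U = \frac{1}{\sqrt{10} \cdot 9 + 21} = \frac{1}{9 \sqrt{10} + 21} = \frac{1}{21 + 9 \sqrt{10}} \approx 0.020218$)
$\left(f{\left(-2 \right)} + U\right)^{2} = \left(\frac{-6 - 2}{4 - 2} - \left(\frac{7}{123} - \frac{\sqrt{10}}{41}\right)\right)^{2} = \left(\frac{1}{2} \left(-8\right) - \left(\frac{7}{123} - \frac{\sqrt{10}}{41}\right)\right)^{2} = \left(-4 - \left(\frac{7}{123} - \frac{\sqrt{10}}{41}\right)\right)^{2} = \left(- \frac{499}{123} + \frac{\sqrt{10}}{41}\right)^{2}$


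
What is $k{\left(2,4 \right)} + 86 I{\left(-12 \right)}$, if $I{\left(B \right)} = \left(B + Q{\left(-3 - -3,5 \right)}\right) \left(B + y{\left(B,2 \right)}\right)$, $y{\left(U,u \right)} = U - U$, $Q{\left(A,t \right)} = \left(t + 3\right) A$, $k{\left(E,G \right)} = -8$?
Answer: $12376$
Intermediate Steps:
$Q{\left(A,t \right)} = A \left(3 + t\right)$ ($Q{\left(A,t \right)} = \left(3 + t\right) A = A \left(3 + t\right)$)
$y{\left(U,u \right)} = 0$
$I{\left(B \right)} = B^{2}$ ($I{\left(B \right)} = \left(B + \left(-3 - -3\right) \left(3 + 5\right)\right) \left(B + 0\right) = \left(B + \left(-3 + 3\right) 8\right) B = \left(B + 0 \cdot 8\right) B = \left(B + 0\right) B = B B = B^{2}$)
$k{\left(2,4 \right)} + 86 I{\left(-12 \right)} = -8 + 86 \left(-12\right)^{2} = -8 + 86 \cdot 144 = -8 + 12384 = 12376$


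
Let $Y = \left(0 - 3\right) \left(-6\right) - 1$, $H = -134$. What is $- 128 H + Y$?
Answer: $17169$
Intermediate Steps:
$Y = 17$ ($Y = \left(-3\right) \left(-6\right) - 1 = 18 - 1 = 17$)
$- 128 H + Y = \left(-128\right) \left(-134\right) + 17 = 17152 + 17 = 17169$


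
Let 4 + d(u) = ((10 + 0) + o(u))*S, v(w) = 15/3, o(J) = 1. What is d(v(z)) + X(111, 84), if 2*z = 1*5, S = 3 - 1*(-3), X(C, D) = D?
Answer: 146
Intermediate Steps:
S = 6 (S = 3 + 3 = 6)
z = 5/2 (z = (1*5)/2 = (½)*5 = 5/2 ≈ 2.5000)
v(w) = 5 (v(w) = 15*(⅓) = 5)
d(u) = 62 (d(u) = -4 + ((10 + 0) + 1)*6 = -4 + (10 + 1)*6 = -4 + 11*6 = -4 + 66 = 62)
d(v(z)) + X(111, 84) = 62 + 84 = 146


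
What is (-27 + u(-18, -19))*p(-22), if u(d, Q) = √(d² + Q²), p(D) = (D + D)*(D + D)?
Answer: -52272 + 1936*√685 ≈ -1602.0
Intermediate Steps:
p(D) = 4*D² (p(D) = (2*D)*(2*D) = 4*D²)
u(d, Q) = √(Q² + d²)
(-27 + u(-18, -19))*p(-22) = (-27 + √((-19)² + (-18)²))*(4*(-22)²) = (-27 + √(361 + 324))*(4*484) = (-27 + √685)*1936 = -52272 + 1936*√685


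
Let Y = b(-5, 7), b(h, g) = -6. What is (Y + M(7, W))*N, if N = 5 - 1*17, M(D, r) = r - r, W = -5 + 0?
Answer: 72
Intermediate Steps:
W = -5
M(D, r) = 0
N = -12 (N = 5 - 17 = -12)
Y = -6
(Y + M(7, W))*N = (-6 + 0)*(-12) = -6*(-12) = 72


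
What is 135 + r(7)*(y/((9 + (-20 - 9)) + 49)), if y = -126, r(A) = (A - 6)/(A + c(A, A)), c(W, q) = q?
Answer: 3906/29 ≈ 134.69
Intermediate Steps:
r(A) = (-6 + A)/(2*A) (r(A) = (A - 6)/(A + A) = (-6 + A)/((2*A)) = (-6 + A)*(1/(2*A)) = (-6 + A)/(2*A))
135 + r(7)*(y/((9 + (-20 - 9)) + 49)) = 135 + ((½)*(-6 + 7)/7)*(-126/((9 + (-20 - 9)) + 49)) = 135 + ((½)*(⅐)*1)*(-126/((9 - 29) + 49)) = 135 + (-126/(-20 + 49))/14 = 135 + (-126/29)/14 = 135 + (-126*1/29)/14 = 135 + (1/14)*(-126/29) = 135 - 9/29 = 3906/29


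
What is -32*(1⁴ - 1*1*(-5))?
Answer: -192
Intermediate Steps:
-32*(1⁴ - 1*1*(-5)) = -32*(1 - 1*(-5)) = -32*(1 + 5) = -32*6 = -192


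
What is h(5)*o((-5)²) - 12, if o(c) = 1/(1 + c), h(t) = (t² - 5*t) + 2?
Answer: -155/13 ≈ -11.923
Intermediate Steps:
h(t) = 2 + t² - 5*t
h(5)*o((-5)²) - 12 = (2 + 5² - 5*5)/(1 + (-5)²) - 12 = (2 + 25 - 25)/(1 + 25) - 12 = 2/26 - 12 = 2*(1/26) - 12 = 1/13 - 12 = -155/13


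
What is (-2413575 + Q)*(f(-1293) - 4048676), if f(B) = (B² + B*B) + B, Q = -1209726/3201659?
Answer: 5457670541124212421/3201659 ≈ 1.7046e+12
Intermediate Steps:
Q = -1209726/3201659 (Q = -1209726*1/3201659 = -1209726/3201659 ≈ -0.37784)
f(B) = B + 2*B² (f(B) = (B² + B²) + B = 2*B² + B = B + 2*B²)
(-2413575 + Q)*(f(-1293) - 4048676) = (-2413575 - 1209726/3201659)*(-1293*(1 + 2*(-1293)) - 4048676) = -7727445330651*(-1293*(1 - 2586) - 4048676)/3201659 = -7727445330651*(-1293*(-2585) - 4048676)/3201659 = -7727445330651*(3342405 - 4048676)/3201659 = -7727445330651/3201659*(-706271) = 5457670541124212421/3201659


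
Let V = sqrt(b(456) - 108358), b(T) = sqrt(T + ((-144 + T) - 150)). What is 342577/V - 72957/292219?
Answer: -72957/292219 - 342577*I/sqrt(108358 - sqrt(618)) ≈ -0.24967 - 1040.8*I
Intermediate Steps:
b(T) = sqrt(-294 + 2*T) (b(T) = sqrt(T + (-294 + T)) = sqrt(-294 + 2*T))
V = sqrt(-108358 + sqrt(618)) (V = sqrt(sqrt(-294 + 2*456) - 108358) = sqrt(sqrt(-294 + 912) - 108358) = sqrt(sqrt(618) - 108358) = sqrt(-108358 + sqrt(618)) ≈ 329.14*I)
342577/V - 72957/292219 = 342577/(sqrt(-108358 + sqrt(618))) - 72957/292219 = 342577/sqrt(-108358 + sqrt(618)) - 72957*1/292219 = 342577/sqrt(-108358 + sqrt(618)) - 72957/292219 = -72957/292219 + 342577/sqrt(-108358 + sqrt(618))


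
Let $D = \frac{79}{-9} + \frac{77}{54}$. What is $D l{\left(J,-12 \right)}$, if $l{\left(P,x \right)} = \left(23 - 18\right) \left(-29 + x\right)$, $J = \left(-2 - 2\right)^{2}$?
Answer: $\frac{81385}{54} \approx 1507.1$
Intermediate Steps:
$D = - \frac{397}{54}$ ($D = 79 \left(- \frac{1}{9}\right) + 77 \cdot \frac{1}{54} = - \frac{79}{9} + \frac{77}{54} = - \frac{397}{54} \approx -7.3519$)
$J = 16$ ($J = \left(-4\right)^{2} = 16$)
$l{\left(P,x \right)} = -145 + 5 x$ ($l{\left(P,x \right)} = 5 \left(-29 + x\right) = -145 + 5 x$)
$D l{\left(J,-12 \right)} = - \frac{397 \left(-145 + 5 \left(-12\right)\right)}{54} = - \frac{397 \left(-145 - 60\right)}{54} = \left(- \frac{397}{54}\right) \left(-205\right) = \frac{81385}{54}$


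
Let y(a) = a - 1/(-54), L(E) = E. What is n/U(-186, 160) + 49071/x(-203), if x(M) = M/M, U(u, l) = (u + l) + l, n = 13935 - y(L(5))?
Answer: 355829975/7236 ≈ 49175.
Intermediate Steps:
y(a) = 1/54 + a (y(a) = a - 1*(-1/54) = a + 1/54 = 1/54 + a)
n = 752219/54 (n = 13935 - (1/54 + 5) = 13935 - 1*271/54 = 13935 - 271/54 = 752219/54 ≈ 13930.)
U(u, l) = u + 2*l (U(u, l) = (l + u) + l = u + 2*l)
x(M) = 1
n/U(-186, 160) + 49071/x(-203) = 752219/(54*(-186 + 2*160)) + 49071/1 = 752219/(54*(-186 + 320)) + 49071*1 = (752219/54)/134 + 49071 = (752219/54)*(1/134) + 49071 = 752219/7236 + 49071 = 355829975/7236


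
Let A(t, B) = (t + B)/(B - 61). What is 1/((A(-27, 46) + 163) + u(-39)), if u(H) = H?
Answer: 15/1841 ≈ 0.0081477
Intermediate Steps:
A(t, B) = (B + t)/(-61 + B)
1/((A(-27, 46) + 163) + u(-39)) = 1/(((46 - 27)/(-61 + 46) + 163) - 39) = 1/((19/(-15) + 163) - 39) = 1/((-1/15*19 + 163) - 39) = 1/((-19/15 + 163) - 39) = 1/(2426/15 - 39) = 1/(1841/15) = 15/1841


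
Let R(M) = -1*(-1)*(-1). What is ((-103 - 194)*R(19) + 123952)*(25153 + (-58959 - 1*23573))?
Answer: -7129283371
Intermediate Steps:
R(M) = -1 (R(M) = 1*(-1) = -1)
((-103 - 194)*R(19) + 123952)*(25153 + (-58959 - 1*23573)) = ((-103 - 194)*(-1) + 123952)*(25153 + (-58959 - 1*23573)) = (-297*(-1) + 123952)*(25153 + (-58959 - 23573)) = (297 + 123952)*(25153 - 82532) = 124249*(-57379) = -7129283371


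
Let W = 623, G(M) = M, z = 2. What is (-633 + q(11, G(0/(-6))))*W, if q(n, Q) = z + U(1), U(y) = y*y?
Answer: -392490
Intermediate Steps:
U(y) = y²
q(n, Q) = 3 (q(n, Q) = 2 + 1² = 2 + 1 = 3)
(-633 + q(11, G(0/(-6))))*W = (-633 + 3)*623 = -630*623 = -392490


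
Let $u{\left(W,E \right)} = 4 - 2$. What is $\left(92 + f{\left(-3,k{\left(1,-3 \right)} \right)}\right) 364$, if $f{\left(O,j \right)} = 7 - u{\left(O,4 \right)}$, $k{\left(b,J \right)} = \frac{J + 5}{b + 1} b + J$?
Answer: $35308$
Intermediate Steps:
$u{\left(W,E \right)} = 2$
$k{\left(b,J \right)} = J + \frac{b \left(5 + J\right)}{1 + b}$ ($k{\left(b,J \right)} = \frac{5 + J}{1 + b} b + J = \frac{b \left(5 + J\right)}{1 + b} + J = J + \frac{b \left(5 + J\right)}{1 + b}$)
$f{\left(O,j \right)} = 5$ ($f{\left(O,j \right)} = 7 - 2 = 5$)
$\left(92 + f{\left(-3,k{\left(1,-3 \right)} \right)}\right) 364 = \left(92 + 5\right) 364 = 97 \cdot 364 = 35308$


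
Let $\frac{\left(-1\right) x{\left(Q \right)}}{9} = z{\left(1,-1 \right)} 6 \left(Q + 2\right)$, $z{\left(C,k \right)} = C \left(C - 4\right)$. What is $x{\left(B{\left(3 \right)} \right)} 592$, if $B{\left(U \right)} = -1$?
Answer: $95904$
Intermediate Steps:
$z{\left(C,k \right)} = C \left(-4 + C\right)$
$x{\left(Q \right)} = 324 + 162 Q$ ($x{\left(Q \right)} = - 9 \cdot 1 \left(-4 + 1\right) 6 \left(Q + 2\right) = - 9 \cdot 1 \left(-3\right) 6 \left(2 + Q\right) = - 9 \left(- 3 \left(12 + 6 Q\right)\right) = - 9 \left(-36 - 18 Q\right) = 324 + 162 Q$)
$x{\left(B{\left(3 \right)} \right)} 592 = \left(324 + 162 \left(-1\right)\right) 592 = \left(324 - 162\right) 592 = 162 \cdot 592 = 95904$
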